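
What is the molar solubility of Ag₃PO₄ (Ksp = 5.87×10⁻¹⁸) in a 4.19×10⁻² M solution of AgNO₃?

7.98×10⁻¹⁴ M

Ag₃PO₄(s) ⇌ 3 Ag⁺(aq) + PO₄³⁻(aq)
Let s be the solubility of Ag₃PO₄ here. The common ion gives [Ag⁺] ≈ 4.19×10⁻² M, and [PO₄³⁻] = s.
Ksp = [Ag⁺]^3[PO₄³⁻] = (4.19×10⁻²)^3s
s = 5.87×10⁻¹⁸ / (4.19×10⁻²)^3 = 7.98×10⁻¹⁴
s = 7.98×10⁻¹⁴ M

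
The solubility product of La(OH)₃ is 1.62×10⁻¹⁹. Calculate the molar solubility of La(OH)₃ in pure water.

La(OH)₃(s) ⇌ La³⁺(aq) + 3 OH⁻(aq)
Call the molar solubility s, so that [La³⁺] = s and [OH⁻] = 3s.
Ksp = [La³⁺][OH⁻]^3 = s · (3s)^3 = 27s^4
27s^4 = 1.62×10⁻¹⁹  ⇒  s^4 = 6.00×10⁻²¹
s = 8.80×10⁻⁶ mol L⁻¹

8.80×10⁻⁶ M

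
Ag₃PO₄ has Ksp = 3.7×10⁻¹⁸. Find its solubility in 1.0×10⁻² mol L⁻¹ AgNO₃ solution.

3.7×10⁻¹² M

Ag₃PO₄(s) ⇌ 3 Ag⁺(aq) + PO₄³⁻(aq)
Ag⁺ is already present at 1.0×10⁻² mol L⁻¹. If s mol/L of Ag₃PO₄ dissolves, [PO₄³⁻] = s while [Ag⁺] ≈ 1.0×10⁻² mol L⁻¹.
Ksp = [Ag⁺]^3[PO₄³⁻] = (1.0×10⁻²)^3s
s = 3.7×10⁻¹⁸ / (1.0×10⁻²)^3 = 3.7×10⁻¹²
s = 3.7×10⁻¹² mol L⁻¹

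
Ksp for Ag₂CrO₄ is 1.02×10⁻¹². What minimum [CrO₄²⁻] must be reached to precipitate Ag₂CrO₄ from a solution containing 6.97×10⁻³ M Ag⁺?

2.10×10⁻⁸ M

Precipitation of each salt begins when its ion product equals Ksp.
Ag₂CrO₄(s) ⇌ 2 Ag⁺(aq) + CrO₄²⁻(aq)
Ksp = [Ag⁺]^2[CrO₄²⁻] = [CrO₄²⁻](6.97×10⁻³)^2
[CrO₄²⁻] = 1.02×10⁻¹² / (6.97×10⁻³)^2 = 2.10×10⁻⁸
[CrO₄²⁻] = 2.10×10⁻⁸ M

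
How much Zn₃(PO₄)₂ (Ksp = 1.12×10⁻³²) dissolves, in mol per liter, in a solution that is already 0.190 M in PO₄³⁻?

Zn₃(PO₄)₂(s) ⇌ 3 Zn²⁺(aq) + 2 PO₄³⁻(aq)
With PO₄³⁻ already at 0.190 M and s small, take [PO₄³⁻] ≈ 0.190 M and [Zn²⁺] = 3s.
Ksp = [Zn²⁺]^3[PO₄³⁻]^2 = (3s)^3(0.190)^2
(3s)^3 = 1.12×10⁻³² / (0.190)^2 = 3.10×10⁻³¹
s = 2.26×10⁻¹¹ M

2.26×10⁻¹¹ M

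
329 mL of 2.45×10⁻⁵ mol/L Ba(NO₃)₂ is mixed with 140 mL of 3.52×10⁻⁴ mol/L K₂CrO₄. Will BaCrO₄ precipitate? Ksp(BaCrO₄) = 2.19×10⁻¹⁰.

The combined volume is 469 mL.
[Ba²⁺] = (2.45×10⁻⁵)(329)/469 = 1.72×10⁻⁵ mol/L
[CrO₄²⁻] = (3.52×10⁻⁴)(140)/469 = 1.05×10⁻⁴ mol/L
Q = [Ba²⁺][CrO₄²⁻] = 1.81×10⁻⁹
Since Q (1.81×10⁻⁹) exceeds Ksp (2.19×10⁻¹⁰), BaCrO₄ will precipitate.

Yes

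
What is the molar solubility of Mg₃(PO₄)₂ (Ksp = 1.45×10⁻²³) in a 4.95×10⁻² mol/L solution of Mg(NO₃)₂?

Mg₃(PO₄)₂(s) ⇌ 3 Mg²⁺(aq) + 2 PO₄³⁻(aq)
The solution already contains Mg²⁺ at 4.95×10⁻² mol/L. Let s be the molar solubility of Mg₃(PO₄)₂.
[Mg²⁺] ≈ 4.95×10⁻² mol/L (common ion dominates); [PO₄³⁻] = 2s.
Ksp = [Mg²⁺]^3[PO₄³⁻]^2 = (4.95×10⁻²)^3(2s)^2
(2s)^2 = 1.45×10⁻²³ / (4.95×10⁻²)^3 = 1.20×10⁻¹⁹
s = 1.73×10⁻¹⁰ mol/L

1.73×10⁻¹⁰ M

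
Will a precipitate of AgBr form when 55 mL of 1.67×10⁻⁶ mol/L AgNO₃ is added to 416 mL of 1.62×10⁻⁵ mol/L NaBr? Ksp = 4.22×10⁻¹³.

Yes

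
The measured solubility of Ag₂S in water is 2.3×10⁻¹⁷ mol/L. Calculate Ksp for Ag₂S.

Ag₂S(s) ⇌ 2 Ag⁺(aq) + S²⁻(aq)
Let s be the molar solubility. Then [Ag⁺] = 2s and [S²⁻] = s.
Ksp = [Ag⁺]^2[S²⁻] = (2s)^2 · s = 4s^3
Ksp = 4 × (2.3×10⁻¹⁷)^3 = 4.9×10⁻⁵⁰

Ksp = 4.9×10⁻⁵⁰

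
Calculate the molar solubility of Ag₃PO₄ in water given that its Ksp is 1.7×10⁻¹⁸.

Ag₃PO₄(s) ⇌ 3 Ag⁺(aq) + PO₄³⁻(aq)
Let s be the molar solubility. Then [Ag⁺] = 3s and [PO₄³⁻] = s.
Ksp = [Ag⁺]^3[PO₄³⁻] = (3s)^3 · s = 27s^4
27s^4 = 1.7×10⁻¹⁸  ⇒  s^4 = 6.3×10⁻²⁰
Taking the 4th root, s = 1.6×10⁻⁵ mol L⁻¹.

1.6×10⁻⁵ M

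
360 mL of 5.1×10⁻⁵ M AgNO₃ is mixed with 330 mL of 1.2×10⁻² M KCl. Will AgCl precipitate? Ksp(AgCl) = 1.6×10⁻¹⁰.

Yes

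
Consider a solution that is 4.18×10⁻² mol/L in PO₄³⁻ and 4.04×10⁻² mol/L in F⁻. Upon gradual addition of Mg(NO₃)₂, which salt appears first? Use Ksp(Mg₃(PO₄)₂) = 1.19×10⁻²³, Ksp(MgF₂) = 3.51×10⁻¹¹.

MgF₂

The threshold for precipitation is Q = Ksp.
For Mg₃(PO₄)₂: [Mg²⁺] = (Ksp/[PO₄³⁻]^2)^(1/3) = 1.90×10⁻⁷ mol/L
For MgF₂: [Mg²⁺] = (Ksp/[F⁻]^2) = 2.15×10⁻⁸ mol/L
MgF₂ requires the lower [Mg²⁺], so it precipitates first.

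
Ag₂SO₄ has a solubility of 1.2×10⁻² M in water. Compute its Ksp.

Ksp = 6.9×10⁻⁶

Ag₂SO₄(s) ⇌ 2 Ag⁺(aq) + SO₄²⁻(aq)
For each mole of Ag₂SO₄ that dissolves per liter, [Ag⁺] = 2s and [SO₄²⁻] = s; let s denote this solubility.
Ksp = [Ag⁺]^2[SO₄²⁻] = (2s)^2 · s = 4s^3
Ksp = 4 × (1.2×10⁻²)^3 = 6.9×10⁻⁶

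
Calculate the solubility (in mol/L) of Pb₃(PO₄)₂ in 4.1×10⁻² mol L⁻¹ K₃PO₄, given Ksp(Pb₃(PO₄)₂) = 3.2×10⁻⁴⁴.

8.9×10⁻¹⁵ M

Pb₃(PO₄)₂(s) ⇌ 3 Pb²⁺(aq) + 2 PO₄³⁻(aq)
PO₄³⁻ is already present at 4.1×10⁻² mol L⁻¹. If s mol/L of Pb₃(PO₄)₂ dissolves, [Pb²⁺] = 3s while [PO₄³⁻] ≈ 4.1×10⁻² mol L⁻¹.
Ksp = [Pb²⁺]^3[PO₄³⁻]^2 = (3s)^3(4.1×10⁻²)^2
(3s)^3 = 3.2×10⁻⁴⁴ / (4.1×10⁻²)^2 = 1.9×10⁻⁴¹
s = 8.9×10⁻¹⁵ mol L⁻¹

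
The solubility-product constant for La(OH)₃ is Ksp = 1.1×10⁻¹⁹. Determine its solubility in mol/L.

La(OH)₃(s) ⇌ La³⁺(aq) + 3 OH⁻(aq)
If s mol/L of La(OH)₃ dissolves, [La³⁺] = s and [OH⁻] = 3s.
Ksp = [La³⁺][OH⁻]^3 = s · (3s)^3 = 27s^4
27s^4 = 1.1×10⁻¹⁹  ⇒  s^4 = 4.1×10⁻²¹
s = 8.0×10⁻⁶ mol/L

8.0×10⁻⁶ M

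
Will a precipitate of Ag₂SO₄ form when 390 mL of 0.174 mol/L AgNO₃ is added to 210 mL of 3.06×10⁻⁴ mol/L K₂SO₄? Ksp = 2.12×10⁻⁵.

The combined volume is 600 mL.
[Ag⁺] = (0.174)(390)/600 = 0.113 mol/L
[SO₄²⁻] = (3.06×10⁻⁴)(210)/600 = 1.07×10⁻⁴ mol/L
Q = [Ag⁺]^2[SO₄²⁻] = 1.37×10⁻⁶
Q = 1.37×10⁻⁶ < Ksp = 2.12×10⁻⁵, so the solution is unsaturated and no precipitate forms.

No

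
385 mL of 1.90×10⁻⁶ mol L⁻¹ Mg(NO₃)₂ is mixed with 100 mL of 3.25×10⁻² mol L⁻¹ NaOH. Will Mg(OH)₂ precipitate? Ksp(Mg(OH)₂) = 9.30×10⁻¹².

The combined volume is 485 mL.
[Mg²⁺] = (1.90×10⁻⁶)(385)/485 = 1.51×10⁻⁶ mol L⁻¹
[OH⁻] = (3.25×10⁻²)(100)/485 = 6.70×10⁻³ mol L⁻¹
Q = [Mg²⁺][OH⁻]^2 = 6.77×10⁻¹¹
Q = 6.77×10⁻¹¹ > Ksp = 9.30×10⁻¹², so the solution is supersaturated and Mg(OH)₂ precipitates.

Yes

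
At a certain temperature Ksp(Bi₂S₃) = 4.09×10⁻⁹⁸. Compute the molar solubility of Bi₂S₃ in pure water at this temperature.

Bi₂S₃(s) ⇌ 2 Bi³⁺(aq) + 3 S²⁻(aq)
For each mole of Bi₂S₃ that dissolves per liter, [Bi³⁺] = 2s and [S²⁻] = 3s; let s denote this solubility.
Ksp = [Bi³⁺]^2[S²⁻]^3 = (2s)^2 · (3s)^3 = 108s^5
108s^5 = 4.09×10⁻⁹⁸  ⇒  s^5 = 3.79×10⁻¹⁰⁰
s = 1.31×10⁻²⁰ M

1.31×10⁻²⁰ M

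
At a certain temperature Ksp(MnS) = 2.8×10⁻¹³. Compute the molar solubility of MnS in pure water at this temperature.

MnS(s) ⇌ Mn²⁺(aq) + S²⁻(aq)
For each mole of MnS that dissolves per liter, [Mn²⁺] = s and [S²⁻] = s; let s denote this solubility.
Ksp = [Mn²⁺][S²⁻] = s · s = s^2
s^2 = 2.8×10⁻¹³
s = 5.3×10⁻⁷ M

5.3×10⁻⁷ M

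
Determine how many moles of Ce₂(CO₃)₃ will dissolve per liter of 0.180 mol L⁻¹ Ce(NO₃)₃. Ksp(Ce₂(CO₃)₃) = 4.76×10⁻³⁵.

3.79×10⁻¹² M

Ce₂(CO₃)₃(s) ⇌ 2 Ce³⁺(aq) + 3 CO₃²⁻(aq)
Ce³⁺ is already present at 0.180 mol L⁻¹. If s mol/L of Ce₂(CO₃)₃ dissolves, [CO₃²⁻] = 3s while [Ce³⁺] ≈ 0.180 mol L⁻¹.
Ksp = [Ce³⁺]^2[CO₃²⁻]^3 = (0.180)^2(3s)^3
(3s)^3 = 4.76×10⁻³⁵ / (0.180)^2 = 1.47×10⁻³³
s = 3.79×10⁻¹² mol L⁻¹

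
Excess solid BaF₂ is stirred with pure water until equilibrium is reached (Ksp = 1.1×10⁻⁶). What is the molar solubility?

6.5×10⁻³ M

BaF₂(s) ⇌ Ba²⁺(aq) + 2 F⁻(aq)
Let s be the molar solubility. Then [Ba²⁺] = s and [F⁻] = 2s.
Ksp = [Ba²⁺][F⁻]^2 = s · (2s)^2 = 4s^3
4s^3 = 1.1×10⁻⁶  ⇒  s^3 = 2.8×10⁻⁷
Taking the 3rd root, s = 6.5×10⁻³ mol/L.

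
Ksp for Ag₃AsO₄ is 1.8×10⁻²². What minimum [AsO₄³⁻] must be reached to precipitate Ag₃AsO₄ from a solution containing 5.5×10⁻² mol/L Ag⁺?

1.1×10⁻¹⁸ M

Precipitation of each salt begins when its ion product equals Ksp.
Ag₃AsO₄(s) ⇌ 3 Ag⁺(aq) + AsO₄³⁻(aq)
Ksp = [Ag⁺]^3[AsO₄³⁻] = [AsO₄³⁻](5.5×10⁻²)^3
[AsO₄³⁻] = 1.8×10⁻²² / (5.5×10⁻²)^3 = 1.1×10⁻¹⁸
[AsO₄³⁻] = 1.1×10⁻¹⁸ mol/L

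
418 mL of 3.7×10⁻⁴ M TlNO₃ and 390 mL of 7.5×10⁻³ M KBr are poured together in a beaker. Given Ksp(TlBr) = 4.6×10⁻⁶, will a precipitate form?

No

After mixing, V = 418 mL + 390 mL = 808 mL.
[Tl⁺] = (3.7×10⁻⁴)(418)/808 = 1.9×10⁻⁴ M
[Br⁻] = (7.5×10⁻³)(390)/808 = 3.6×10⁻³ M
Q = [Tl⁺][Br⁻] = 6.9×10⁻⁷
Q = 6.9×10⁻⁷ < Ksp = 4.6×10⁻⁶, so the solution is unsaturated and no precipitate forms.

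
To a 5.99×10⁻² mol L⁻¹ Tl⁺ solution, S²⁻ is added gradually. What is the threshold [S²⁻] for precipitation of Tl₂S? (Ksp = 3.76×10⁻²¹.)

1.05×10⁻¹⁸ M

Each salt precipitates once Q = Ksp for that salt.
Tl₂S(s) ⇌ 2 Tl⁺(aq) + S²⁻(aq)
Ksp = [Tl⁺]^2[S²⁻] = [S²⁻](5.99×10⁻²)^2
[S²⁻] = 3.76×10⁻²¹ / (5.99×10⁻²)^2 = 1.05×10⁻¹⁸
[S²⁻] = 1.05×10⁻¹⁸ mol L⁻¹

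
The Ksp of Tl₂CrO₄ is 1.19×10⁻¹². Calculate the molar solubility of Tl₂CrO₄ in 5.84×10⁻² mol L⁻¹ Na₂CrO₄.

2.26×10⁻⁶ M

Tl₂CrO₄(s) ⇌ 2 Tl⁺(aq) + CrO₄²⁻(aq)
The solution already contains CrO₄²⁻ at 5.84×10⁻² mol L⁻¹. Let s be the molar solubility of Tl₂CrO₄.
[CrO₄²⁻] ≈ 5.84×10⁻² mol L⁻¹ (common ion dominates); [Tl⁺] = 2s.
Ksp = [Tl⁺]^2[CrO₄²⁻] = (2s)^2(5.84×10⁻²)
(2s)^2 = 1.19×10⁻¹² / (5.84×10⁻²) = 2.04×10⁻¹¹
s = 2.26×10⁻⁶ mol L⁻¹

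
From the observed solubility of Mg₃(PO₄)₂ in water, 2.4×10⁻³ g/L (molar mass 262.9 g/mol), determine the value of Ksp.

Molar solubility s = (2.4×10⁻³ g/L) / (262.9 g/mol) = 9.129×10⁻⁶ mol/L
Mg₃(PO₄)₂(s) ⇌ 3 Mg²⁺(aq) + 2 PO₄³⁻(aq)
Let s be the molar solubility. Then [Mg²⁺] = 3s and [PO₄³⁻] = 2s.
Ksp = [Mg²⁺]^3[PO₄³⁻]^2 = (3s)^3 · (2s)^2 = 108s^5
Ksp = 108 × (9.129×10⁻⁶)^5 = 6.8×10⁻²⁴

Ksp = 6.8×10⁻²⁴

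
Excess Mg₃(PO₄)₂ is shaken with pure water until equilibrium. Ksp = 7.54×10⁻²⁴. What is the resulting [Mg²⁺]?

Mg₃(PO₄)₂(s) ⇌ 3 Mg²⁺(aq) + 2 PO₄³⁻(aq)
With molar solubility s: [Mg²⁺] = 3s, [PO₄³⁻] = 2s.
Ksp = [Mg²⁺]^3[PO₄³⁻]^2 = (3s)^3 · (2s)^2 = 108s^5 = 7.54×10⁻²⁴
s = 9.31×10⁻⁶ mol L⁻¹
[Mg²⁺] = 3s = 2.79×10⁻⁵ mol L⁻¹

2.79×10⁻⁵ M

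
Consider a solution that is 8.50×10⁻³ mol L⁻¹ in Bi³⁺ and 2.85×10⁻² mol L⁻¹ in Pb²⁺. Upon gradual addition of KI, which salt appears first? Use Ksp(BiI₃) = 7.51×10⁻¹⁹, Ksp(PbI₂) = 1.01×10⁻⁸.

BiI₃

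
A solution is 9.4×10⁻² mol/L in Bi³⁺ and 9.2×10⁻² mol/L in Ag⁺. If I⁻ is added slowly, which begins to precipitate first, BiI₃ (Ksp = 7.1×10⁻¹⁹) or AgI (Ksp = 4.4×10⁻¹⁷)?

AgI

The threshold for precipitation is Q = Ksp.
For BiI₃: [I⁻] = (Ksp/[Bi³⁺])^(1/3) = 2.0×10⁻⁶ mol/L
For AgI: [I⁻] = (Ksp/[Ag⁺]) = 4.8×10⁻¹⁶ mol/L
The smaller threshold [I⁻] is reached first, so AgI precipitates first.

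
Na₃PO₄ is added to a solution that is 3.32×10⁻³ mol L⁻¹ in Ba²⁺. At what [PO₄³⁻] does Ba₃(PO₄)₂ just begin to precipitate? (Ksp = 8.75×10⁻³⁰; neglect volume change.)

The threshold for precipitation is Q = Ksp.
Ba₃(PO₄)₂(s) ⇌ 3 Ba²⁺(aq) + 2 PO₄³⁻(aq)
Ksp = [Ba²⁺]^3[PO₄³⁻]^2 = [PO₄³⁻]^2(3.32×10⁻³)^3
[PO₄³⁻]^2 = 8.75×10⁻³⁰ / (3.32×10⁻³)^3 = 2.39×10⁻²²
[PO₄³⁻] = 1.55×10⁻¹¹ mol L⁻¹

1.55×10⁻¹¹ M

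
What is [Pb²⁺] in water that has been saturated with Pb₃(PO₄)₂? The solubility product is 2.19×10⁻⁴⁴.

Pb₃(PO₄)₂(s) ⇌ 3 Pb²⁺(aq) + 2 PO₄³⁻(aq)
If s mol/L of Pb₃(PO₄)₂ dissolves, [Pb²⁺] = 3s and [PO₄³⁻] = 2s.
Ksp = [Pb²⁺]^3[PO₄³⁻]^2 = (3s)^3 · (2s)^2 = 108s^5 = 2.19×10⁻⁴⁴
s = 7.27×10⁻¹⁰ mol/L
[Pb²⁺] = 3s = 2.18×10⁻⁹ mol/L

2.18×10⁻⁹ M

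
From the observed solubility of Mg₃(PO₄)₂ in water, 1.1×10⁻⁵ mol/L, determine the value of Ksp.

Mg₃(PO₄)₂(s) ⇌ 3 Mg²⁺(aq) + 2 PO₄³⁻(aq)
If s mol/L of Mg₃(PO₄)₂ dissolves, [Mg²⁺] = 3s and [PO₄³⁻] = 2s.
Ksp = [Mg²⁺]^3[PO₄³⁻]^2 = (3s)^3 · (2s)^2 = 108s^5
Ksp = 108 × (1.1×10⁻⁵)^5 = 1.7×10⁻²³

Ksp = 1.7×10⁻²³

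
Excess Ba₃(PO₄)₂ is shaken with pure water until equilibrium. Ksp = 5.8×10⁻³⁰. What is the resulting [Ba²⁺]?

Ba₃(PO₄)₂(s) ⇌ 3 Ba²⁺(aq) + 2 PO₄³⁻(aq)
Let s be the molar solubility. Then [Ba²⁺] = 3s and [PO₄³⁻] = 2s.
Ksp = [Ba²⁺]^3[PO₄³⁻]^2 = (3s)^3 · (2s)^2 = 108s^5 = 5.8×10⁻³⁰
s = 5.6×10⁻⁷ mol/L
[Ba²⁺] = 3s = 1.7×10⁻⁶ mol/L

1.7×10⁻⁶ M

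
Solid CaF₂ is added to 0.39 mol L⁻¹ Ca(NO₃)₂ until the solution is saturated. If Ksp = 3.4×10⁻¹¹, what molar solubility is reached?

4.7×10⁻⁶ M

CaF₂(s) ⇌ Ca²⁺(aq) + 2 F⁻(aq)
Ca²⁺ is already present at 0.39 mol L⁻¹. If s mol/L of CaF₂ dissolves, [F⁻] = 2s while [Ca²⁺] ≈ 0.39 mol L⁻¹.
Ksp = [Ca²⁺][F⁻]^2 = (0.39)(2s)^2
(2s)^2 = 3.4×10⁻¹¹ / (0.39) = 8.7×10⁻¹¹
s = 4.7×10⁻⁶ mol L⁻¹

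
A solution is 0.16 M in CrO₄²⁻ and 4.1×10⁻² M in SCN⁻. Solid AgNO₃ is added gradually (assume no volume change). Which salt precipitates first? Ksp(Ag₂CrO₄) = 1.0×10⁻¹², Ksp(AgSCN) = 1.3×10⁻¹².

AgSCN

A salt starts to precipitate once the ion product Q reaches its Ksp.
For Ag₂CrO₄: [Ag⁺] = (Ksp/[CrO₄²⁻])^(1/2) = 2.5×10⁻⁶ M
For AgSCN: [Ag⁺] = (Ksp/[SCN⁻]) = 3.2×10⁻¹¹ M
Since AgSCN needs less Ag⁺ to reach saturation, it precipitates first.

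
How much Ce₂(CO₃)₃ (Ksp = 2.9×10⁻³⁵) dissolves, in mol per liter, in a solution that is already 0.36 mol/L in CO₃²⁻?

Ce₂(CO₃)₃(s) ⇌ 2 Ce³⁺(aq) + 3 CO₃²⁻(aq)
The solution already contains CO₃²⁻ at 0.36 mol/L. Let s be the molar solubility of Ce₂(CO₃)₃.
[CO₃²⁻] ≈ 0.36 mol/L (common ion dominates); [Ce³⁺] = 2s.
Ksp = [Ce³⁺]^2[CO₃²⁻]^3 = (2s)^2(0.36)^3
(2s)^2 = 2.9×10⁻³⁵ / (0.36)^3 = 6.2×10⁻³⁴
s = 1.2×10⁻¹⁷ mol/L

1.2×10⁻¹⁷ M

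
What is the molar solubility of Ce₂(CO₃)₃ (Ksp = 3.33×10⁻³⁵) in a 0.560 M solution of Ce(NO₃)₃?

1.58×10⁻¹² M

Ce₂(CO₃)₃(s) ⇌ 2 Ce³⁺(aq) + 3 CO₃²⁻(aq)
Let s be the solubility of Ce₂(CO₃)₃ here. The common ion gives [Ce³⁺] ≈ 0.560 M, and [CO₃²⁻] = 3s.
Ksp = [Ce³⁺]^2[CO₃²⁻]^3 = (0.560)^2(3s)^3
(3s)^3 = 3.33×10⁻³⁵ / (0.560)^2 = 1.06×10⁻³⁴
s = 1.58×10⁻¹² M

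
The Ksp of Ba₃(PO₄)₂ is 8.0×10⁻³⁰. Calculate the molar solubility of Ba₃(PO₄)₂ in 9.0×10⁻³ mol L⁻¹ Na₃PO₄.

Ba₃(PO₄)₂(s) ⇌ 3 Ba²⁺(aq) + 2 PO₄³⁻(aq)
With PO₄³⁻ already at 9.0×10⁻³ mol L⁻¹ and s small, take [PO₄³⁻] ≈ 9.0×10⁻³ mol L⁻¹ and [Ba²⁺] = 3s.
Ksp = [Ba²⁺]^3[PO₄³⁻]^2 = (3s)^3(9.0×10⁻³)^2
(3s)^3 = 8.0×10⁻³⁰ / (9.0×10⁻³)^2 = 9.9×10⁻²⁶
s = 1.5×10⁻⁹ mol L⁻¹

1.5×10⁻⁹ M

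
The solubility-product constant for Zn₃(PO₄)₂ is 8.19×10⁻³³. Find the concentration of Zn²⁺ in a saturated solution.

Zn₃(PO₄)₂(s) ⇌ 3 Zn²⁺(aq) + 2 PO₄³⁻(aq)
Let s be the molar solubility. Then [Zn²⁺] = 3s and [PO₄³⁻] = 2s.
Ksp = [Zn²⁺]^3[PO₄³⁻]^2 = (3s)^3 · (2s)^2 = 108s^5 = 8.19×10⁻³³
s = 1.50×10⁻⁷ M
[Zn²⁺] = 3s = 4.50×10⁻⁷ M

4.50×10⁻⁷ M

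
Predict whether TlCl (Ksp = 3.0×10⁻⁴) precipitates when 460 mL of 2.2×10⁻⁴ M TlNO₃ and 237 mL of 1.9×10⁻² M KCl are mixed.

No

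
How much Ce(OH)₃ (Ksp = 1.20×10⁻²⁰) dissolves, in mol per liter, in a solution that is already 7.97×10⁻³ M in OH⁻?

2.37×10⁻¹⁴ M

Ce(OH)₃(s) ⇌ Ce³⁺(aq) + 3 OH⁻(aq)
With OH⁻ already at 7.97×10⁻³ M and s small, take [OH⁻] ≈ 7.97×10⁻³ M and [Ce³⁺] = s.
Ksp = [Ce³⁺][OH⁻]^3 = s(7.97×10⁻³)^3
s = 1.20×10⁻²⁰ / (7.97×10⁻³)^3 = 2.37×10⁻¹⁴
s = 2.37×10⁻¹⁴ M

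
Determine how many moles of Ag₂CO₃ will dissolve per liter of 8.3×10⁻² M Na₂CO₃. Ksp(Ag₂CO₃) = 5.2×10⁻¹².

4.0×10⁻⁶ M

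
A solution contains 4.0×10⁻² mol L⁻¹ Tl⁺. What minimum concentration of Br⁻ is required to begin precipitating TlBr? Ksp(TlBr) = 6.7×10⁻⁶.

1.7×10⁻⁴ M

Precipitation begins when Q = Ksp.
TlBr(s) ⇌ Tl⁺(aq) + Br⁻(aq)
Ksp = [Tl⁺][Br⁻] = [Br⁻](4.0×10⁻²)
[Br⁻] = 6.7×10⁻⁶ / (4.0×10⁻²) = 1.7×10⁻⁴
[Br⁻] = 1.7×10⁻⁴ mol L⁻¹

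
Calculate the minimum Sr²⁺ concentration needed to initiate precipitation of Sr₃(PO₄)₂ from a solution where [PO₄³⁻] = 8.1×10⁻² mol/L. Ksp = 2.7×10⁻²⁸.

3.5×10⁻⁹ M

The threshold for precipitation is Q = Ksp.
Sr₃(PO₄)₂(s) ⇌ 3 Sr²⁺(aq) + 2 PO₄³⁻(aq)
Ksp = [Sr²⁺]^3[PO₄³⁻]^2 = [Sr²⁺]^3(8.1×10⁻²)^2
[Sr²⁺]^3 = 2.7×10⁻²⁸ / (8.1×10⁻²)^2 = 4.1×10⁻²⁶
[Sr²⁺] = 3.5×10⁻⁹ mol/L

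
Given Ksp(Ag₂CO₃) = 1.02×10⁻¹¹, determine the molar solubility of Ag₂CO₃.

1.37×10⁻⁴ M

Ag₂CO₃(s) ⇌ 2 Ag⁺(aq) + CO₃²⁻(aq)
Call the molar solubility s, so that [Ag⁺] = 2s and [CO₃²⁻] = s.
Ksp = [Ag⁺]^2[CO₃²⁻] = (2s)^2 · s = 4s^3
4s^3 = 1.02×10⁻¹¹  ⇒  s^3 = 2.55×10⁻¹²
Taking the 3rd root, s = 1.37×10⁻⁴ M.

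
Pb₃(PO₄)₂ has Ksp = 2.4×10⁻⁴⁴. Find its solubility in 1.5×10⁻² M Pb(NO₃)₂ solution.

Pb₃(PO₄)₂(s) ⇌ 3 Pb²⁺(aq) + 2 PO₄³⁻(aq)
Pb²⁺ is already present at 1.5×10⁻² M. If s mol/L of Pb₃(PO₄)₂ dissolves, [PO₄³⁻] = 2s while [Pb²⁺] ≈ 1.5×10⁻² M.
Ksp = [Pb²⁺]^3[PO₄³⁻]^2 = (1.5×10⁻²)^3(2s)^2
(2s)^2 = 2.4×10⁻⁴⁴ / (1.5×10⁻²)^3 = 7.1×10⁻³⁹
s = 4.2×10⁻²⁰ M

4.2×10⁻²⁰ M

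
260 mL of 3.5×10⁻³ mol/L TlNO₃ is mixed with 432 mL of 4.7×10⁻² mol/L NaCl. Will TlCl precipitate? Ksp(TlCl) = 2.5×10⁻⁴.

No

After mixing, V = 260 mL + 432 mL = 692 mL.
[Tl⁺] = (3.5×10⁻³)(260)/692 = 1.3×10⁻³ mol/L
[Cl⁻] = (4.7×10⁻²)(432)/692 = 2.9×10⁻² mol/L
Q = [Tl⁺][Cl⁻] = 3.9×10⁻⁵
Q < Ksp (3.9×10⁻⁵ vs 2.5×10⁻⁴); the solution remains unsaturated and no precipitate forms.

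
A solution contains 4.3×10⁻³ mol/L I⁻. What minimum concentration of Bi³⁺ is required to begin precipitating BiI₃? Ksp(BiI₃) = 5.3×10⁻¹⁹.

Precipitation begins when Q = Ksp.
BiI₃(s) ⇌ Bi³⁺(aq) + 3 I⁻(aq)
Ksp = [Bi³⁺][I⁻]^3 = [Bi³⁺](4.3×10⁻³)^3
[Bi³⁺] = 5.3×10⁻¹⁹ / (4.3×10⁻³)^3 = 6.7×10⁻¹²
[Bi³⁺] = 6.7×10⁻¹² mol/L

6.7×10⁻¹² M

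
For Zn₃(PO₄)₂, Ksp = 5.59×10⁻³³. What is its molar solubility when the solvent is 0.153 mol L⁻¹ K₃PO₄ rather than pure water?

2.07×10⁻¹¹ M

Zn₃(PO₄)₂(s) ⇌ 3 Zn²⁺(aq) + 2 PO₄³⁻(aq)
With PO₄³⁻ already at 0.153 mol L⁻¹ and s small, take [PO₄³⁻] ≈ 0.153 mol L⁻¹ and [Zn²⁺] = 3s.
Ksp = [Zn²⁺]^3[PO₄³⁻]^2 = (3s)^3(0.153)^2
(3s)^3 = 5.59×10⁻³³ / (0.153)^2 = 2.39×10⁻³¹
s = 2.07×10⁻¹¹ mol L⁻¹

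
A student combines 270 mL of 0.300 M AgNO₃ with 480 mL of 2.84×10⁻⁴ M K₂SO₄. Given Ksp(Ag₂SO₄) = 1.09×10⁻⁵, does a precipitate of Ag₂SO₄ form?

No

Total volume after mixing = 270 + 480 = 750 mL.
[Ag⁺] = (0.300)(270)/750 = 0.108 M
[SO₄²⁻] = (2.84×10⁻⁴)(480)/750 = 1.82×10⁻⁴ M
Q = [Ag⁺]^2[SO₄²⁻] = 2.12×10⁻⁶
Q < Ksp (2.12×10⁻⁶ vs 1.09×10⁻⁵); the solution remains unsaturated and no precipitate forms.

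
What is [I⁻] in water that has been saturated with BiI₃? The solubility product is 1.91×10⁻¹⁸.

4.89×10⁻⁵ M

BiI₃(s) ⇌ Bi³⁺(aq) + 3 I⁻(aq)
Let s be the molar solubility. Then [Bi³⁺] = s and [I⁻] = 3s.
Ksp = [Bi³⁺][I⁻]^3 = s · (3s)^3 = 27s^4 = 1.91×10⁻¹⁸
s = 1.63×10⁻⁵ mol L⁻¹
[I⁻] = 3s = 4.89×10⁻⁵ mol L⁻¹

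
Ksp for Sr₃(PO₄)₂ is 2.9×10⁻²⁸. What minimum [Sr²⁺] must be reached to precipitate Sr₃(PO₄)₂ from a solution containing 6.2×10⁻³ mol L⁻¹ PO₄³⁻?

Each salt precipitates once Q = Ksp for that salt.
Sr₃(PO₄)₂(s) ⇌ 3 Sr²⁺(aq) + 2 PO₄³⁻(aq)
Ksp = [Sr²⁺]^3[PO₄³⁻]^2 = [Sr²⁺]^3(6.2×10⁻³)^2
[Sr²⁺]^3 = 2.9×10⁻²⁸ / (6.2×10⁻³)^2 = 7.5×10⁻²⁴
[Sr²⁺] = 2.0×10⁻⁸ mol L⁻¹

2.0×10⁻⁸ M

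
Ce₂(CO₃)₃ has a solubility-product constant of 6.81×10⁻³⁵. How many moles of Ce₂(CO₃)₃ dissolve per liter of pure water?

5.75×10⁻⁸ M

Ce₂(CO₃)₃(s) ⇌ 2 Ce³⁺(aq) + 3 CO₃²⁻(aq)
If s mol/L of Ce₂(CO₃)₃ dissolves, [Ce³⁺] = 2s and [CO₃²⁻] = 3s.
Ksp = [Ce³⁺]^2[CO₃²⁻]^3 = (2s)^2 · (3s)^3 = 108s^5
108s^5 = 6.81×10⁻³⁵  ⇒  s^5 = 6.31×10⁻³⁷
Taking the 5th root, s = 5.75×10⁻⁸ M.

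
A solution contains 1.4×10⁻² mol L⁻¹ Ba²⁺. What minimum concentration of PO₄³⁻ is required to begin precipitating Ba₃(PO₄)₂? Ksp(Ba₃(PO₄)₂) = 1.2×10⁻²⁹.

2.1×10⁻¹² M

Precipitation of each salt begins when its ion product equals Ksp.
Ba₃(PO₄)₂(s) ⇌ 3 Ba²⁺(aq) + 2 PO₄³⁻(aq)
Ksp = [Ba²⁺]^3[PO₄³⁻]^2 = [PO₄³⁻]^2(1.4×10⁻²)^3
[PO₄³⁻]^2 = 1.2×10⁻²⁹ / (1.4×10⁻²)^3 = 4.4×10⁻²⁴
[PO₄³⁻] = 2.1×10⁻¹² mol L⁻¹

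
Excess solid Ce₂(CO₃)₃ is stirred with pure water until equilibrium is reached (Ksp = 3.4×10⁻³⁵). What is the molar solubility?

5.0×10⁻⁸ M

Ce₂(CO₃)₃(s) ⇌ 2 Ce³⁺(aq) + 3 CO₃²⁻(aq)
Let s be the molar solubility. Then [Ce³⁺] = 2s and [CO₃²⁻] = 3s.
Ksp = [Ce³⁺]^2[CO₃²⁻]^3 = (2s)^2 · (3s)^3 = 108s^5
108s^5 = 3.4×10⁻³⁵  ⇒  s^5 = 3.1×10⁻³⁷
Taking the 5th root, s = 5.0×10⁻⁸ mol/L.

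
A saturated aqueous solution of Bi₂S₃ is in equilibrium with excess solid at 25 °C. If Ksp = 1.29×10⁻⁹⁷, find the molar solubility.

1.64×10⁻²⁰ M

Bi₂S₃(s) ⇌ 2 Bi³⁺(aq) + 3 S²⁻(aq)
With molar solubility s: [Bi³⁺] = 2s, [S²⁻] = 3s.
Ksp = [Bi³⁺]^2[S²⁻]^3 = (2s)^2 · (3s)^3 = 108s^5
108s^5 = 1.29×10⁻⁹⁷  ⇒  s^5 = 1.19×10⁻⁹⁹
Taking the 5th root, s = 1.64×10⁻²⁰ mol/L.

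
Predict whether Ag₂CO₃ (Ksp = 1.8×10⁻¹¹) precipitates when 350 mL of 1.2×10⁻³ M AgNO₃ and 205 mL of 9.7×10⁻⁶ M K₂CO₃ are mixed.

No

After mixing, V = 350 mL + 205 mL = 555 mL.
[Ag⁺] = (1.2×10⁻³)(350)/555 = 7.6×10⁻⁴ M
[CO₃²⁻] = (9.7×10⁻⁶)(205)/555 = 3.6×10⁻⁶ M
Q = [Ag⁺]^2[CO₃²⁻] = 2.1×10⁻¹²
Q = 2.1×10⁻¹² < Ksp = 1.8×10⁻¹¹, so the solution is unsaturated and no precipitate forms.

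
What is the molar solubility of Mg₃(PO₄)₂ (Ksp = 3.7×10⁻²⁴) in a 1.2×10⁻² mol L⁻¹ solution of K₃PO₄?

9.8×10⁻⁸ M

Mg₃(PO₄)₂(s) ⇌ 3 Mg²⁺(aq) + 2 PO₄³⁻(aq)
The solution already contains PO₄³⁻ at 1.2×10⁻² mol L⁻¹. Let s be the molar solubility of Mg₃(PO₄)₂.
[PO₄³⁻] ≈ 1.2×10⁻² mol L⁻¹ (common ion dominates); [Mg²⁺] = 3s.
Ksp = [Mg²⁺]^3[PO₄³⁻]^2 = (3s)^3(1.2×10⁻²)^2
(3s)^3 = 3.7×10⁻²⁴ / (1.2×10⁻²)^2 = 2.6×10⁻²⁰
s = 9.8×10⁻⁸ mol L⁻¹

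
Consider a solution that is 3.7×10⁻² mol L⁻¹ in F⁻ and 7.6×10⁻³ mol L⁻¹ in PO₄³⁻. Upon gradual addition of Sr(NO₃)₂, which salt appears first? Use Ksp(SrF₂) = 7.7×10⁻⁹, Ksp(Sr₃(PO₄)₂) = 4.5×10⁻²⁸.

A salt starts to precipitate once the ion product Q reaches its Ksp.
For SrF₂: [Sr²⁺] = (Ksp/[F⁻]^2) = 5.6×10⁻⁶ mol L⁻¹
For Sr₃(PO₄)₂: [Sr²⁺] = (Ksp/[PO₄³⁻]^2)^(1/3) = 2.0×10⁻⁸ mol L⁻¹
Since Sr₃(PO₄)₂ needs less Sr²⁺ to reach saturation, it precipitates first.

Sr₃(PO₄)₂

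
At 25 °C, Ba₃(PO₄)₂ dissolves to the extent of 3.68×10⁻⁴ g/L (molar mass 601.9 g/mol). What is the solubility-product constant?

Molar solubility s = (3.68×10⁻⁴ g/L) / (601.9 g/mol) = 6.1140×10⁻⁷ mol/L
Ba₃(PO₄)₂(s) ⇌ 3 Ba²⁺(aq) + 2 PO₄³⁻(aq)
For each mole of Ba₃(PO₄)₂ that dissolves per liter, [Ba²⁺] = 3s and [PO₄³⁻] = 2s; let s denote this solubility.
Ksp = [Ba²⁺]^3[PO₄³⁻]^2 = (3s)^3 · (2s)^2 = 108s^5
Ksp = 108 × (6.1140×10⁻⁷)^5 = 9.23×10⁻³⁰

Ksp = 9.23×10⁻³⁰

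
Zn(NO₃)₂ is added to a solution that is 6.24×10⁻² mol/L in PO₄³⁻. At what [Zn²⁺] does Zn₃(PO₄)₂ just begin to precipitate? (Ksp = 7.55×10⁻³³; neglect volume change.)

1.25×10⁻¹⁰ M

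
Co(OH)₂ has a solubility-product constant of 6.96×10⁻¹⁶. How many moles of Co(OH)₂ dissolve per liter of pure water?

Co(OH)₂(s) ⇌ Co²⁺(aq) + 2 OH⁻(aq)
For each mole of Co(OH)₂ that dissolves per liter, [Co²⁺] = s and [OH⁻] = 2s; let s denote this solubility.
Ksp = [Co²⁺][OH⁻]^2 = s · (2s)^2 = 4s^3
4s^3 = 6.96×10⁻¹⁶  ⇒  s^3 = 1.74×10⁻¹⁶
s = (1.74×10⁻¹⁶)^(1/3) = 5.58×10⁻⁶ mol L⁻¹

5.58×10⁻⁶ M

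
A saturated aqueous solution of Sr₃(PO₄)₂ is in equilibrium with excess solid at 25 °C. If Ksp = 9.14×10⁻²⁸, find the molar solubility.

1.53×10⁻⁶ M

Sr₃(PO₄)₂(s) ⇌ 3 Sr²⁺(aq) + 2 PO₄³⁻(aq)
With molar solubility s: [Sr²⁺] = 3s, [PO₄³⁻] = 2s.
Ksp = [Sr²⁺]^3[PO₄³⁻]^2 = (3s)^3 · (2s)^2 = 108s^5
108s^5 = 9.14×10⁻²⁸  ⇒  s^5 = 8.46×10⁻³⁰
s = (8.46×10⁻³⁰)^(1/5) = 1.53×10⁻⁶ M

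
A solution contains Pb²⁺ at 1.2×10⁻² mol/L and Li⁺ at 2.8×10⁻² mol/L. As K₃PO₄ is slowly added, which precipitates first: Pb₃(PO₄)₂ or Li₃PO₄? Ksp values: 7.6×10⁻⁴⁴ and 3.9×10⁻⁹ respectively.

Pb₃(PO₄)₂

A salt starts to precipitate once the ion product Q reaches its Ksp.
For Pb₃(PO₄)₂: [PO₄³⁻] = (Ksp/[Pb²⁺]^3)^(1/2) = 2.1×10⁻¹⁹ mol/L
For Li₃PO₄: [PO₄³⁻] = (Ksp/[Li⁺]^3) = 1.8×10⁻⁴ mol/L
Pb₃(PO₄)₂ requires the lower [PO₄³⁻], so it precipitates first.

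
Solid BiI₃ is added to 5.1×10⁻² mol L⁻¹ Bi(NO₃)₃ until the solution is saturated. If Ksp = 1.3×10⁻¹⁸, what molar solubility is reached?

BiI₃(s) ⇌ Bi³⁺(aq) + 3 I⁻(aq)
With Bi³⁺ already at 5.1×10⁻² mol L⁻¹ and s small, take [Bi³⁺] ≈ 5.1×10⁻² mol L⁻¹ and [I⁻] = 3s.
Ksp = [Bi³⁺][I⁻]^3 = (5.1×10⁻²)(3s)^3
(3s)^3 = 1.3×10⁻¹⁸ / (5.1×10⁻²) = 2.5×10⁻¹⁷
s = 9.8×10⁻⁷ mol L⁻¹

9.8×10⁻⁷ M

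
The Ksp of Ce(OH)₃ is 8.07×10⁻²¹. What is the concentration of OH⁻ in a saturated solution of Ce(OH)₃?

1.25×10⁻⁵ M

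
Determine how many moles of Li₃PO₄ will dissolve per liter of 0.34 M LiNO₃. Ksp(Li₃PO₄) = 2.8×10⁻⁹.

Li₃PO₄(s) ⇌ 3 Li⁺(aq) + PO₄³⁻(aq)
Li⁺ is already present at 0.34 M. If s mol/L of Li₃PO₄ dissolves, [PO₄³⁻] = s while [Li⁺] ≈ 0.34 M.
Ksp = [Li⁺]^3[PO₄³⁻] = (0.34)^3s
s = 2.8×10⁻⁹ / (0.34)^3 = 7.1×10⁻⁸
s = 7.1×10⁻⁸ M

7.1×10⁻⁸ M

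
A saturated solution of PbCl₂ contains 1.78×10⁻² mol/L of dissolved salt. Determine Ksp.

Ksp = 2.26×10⁻⁵

PbCl₂(s) ⇌ Pb²⁺(aq) + 2 Cl⁻(aq)
Call the molar solubility s, so that [Pb²⁺] = s and [Cl⁻] = 2s.
Ksp = [Pb²⁺][Cl⁻]^2 = s · (2s)^2 = 4s^3
Ksp = 4 × (1.78×10⁻²)^3 = 2.26×10⁻⁵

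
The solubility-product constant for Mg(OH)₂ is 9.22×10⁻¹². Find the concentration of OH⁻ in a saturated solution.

Mg(OH)₂(s) ⇌ Mg²⁺(aq) + 2 OH⁻(aq)
Call the molar solubility s, so that [Mg²⁺] = s and [OH⁻] = 2s.
Ksp = [Mg²⁺][OH⁻]^2 = s · (2s)^2 = 4s^3 = 9.22×10⁻¹²
s = 1.32×10⁻⁴ mol/L
[OH⁻] = 2s = 2.64×10⁻⁴ mol/L

2.64×10⁻⁴ M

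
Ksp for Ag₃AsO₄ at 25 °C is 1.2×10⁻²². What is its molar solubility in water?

1.5×10⁻⁶ M

Ag₃AsO₄(s) ⇌ 3 Ag⁺(aq) + AsO₄³⁻(aq)
If s mol/L of Ag₃AsO₄ dissolves, [Ag⁺] = 3s and [AsO₄³⁻] = s.
Ksp = [Ag⁺]^3[AsO₄³⁻] = (3s)^3 · s = 27s^4
27s^4 = 1.2×10⁻²²  ⇒  s^4 = 4.4×10⁻²⁴
Taking the 4th root, s = 1.5×10⁻⁶ mol/L.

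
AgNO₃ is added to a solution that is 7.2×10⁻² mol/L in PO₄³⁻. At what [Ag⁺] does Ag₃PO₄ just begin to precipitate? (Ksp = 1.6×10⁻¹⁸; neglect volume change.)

2.8×10⁻⁶ M

The threshold for precipitation is Q = Ksp.
Ag₃PO₄(s) ⇌ 3 Ag⁺(aq) + PO₄³⁻(aq)
Ksp = [Ag⁺]^3[PO₄³⁻] = [Ag⁺]^3(7.2×10⁻²)
[Ag⁺]^3 = 1.6×10⁻¹⁸ / (7.2×10⁻²) = 2.2×10⁻¹⁷
[Ag⁺] = 2.8×10⁻⁶ mol/L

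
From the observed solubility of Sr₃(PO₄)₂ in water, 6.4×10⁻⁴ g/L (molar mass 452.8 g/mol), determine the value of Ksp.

Molar solubility s = (6.4×10⁻⁴ g/L) / (452.8 g/mol) = 1.413×10⁻⁶ mol/L
Sr₃(PO₄)₂(s) ⇌ 3 Sr²⁺(aq) + 2 PO₄³⁻(aq)
For each mole of Sr₃(PO₄)₂ that dissolves per liter, [Sr²⁺] = 3s and [PO₄³⁻] = 2s; let s denote this solubility.
Ksp = [Sr²⁺]^3[PO₄³⁻]^2 = (3s)^3 · (2s)^2 = 108s^5
Ksp = 108 × (1.413×10⁻⁶)^5 = 6.1×10⁻²⁸

Ksp = 6.1×10⁻²⁸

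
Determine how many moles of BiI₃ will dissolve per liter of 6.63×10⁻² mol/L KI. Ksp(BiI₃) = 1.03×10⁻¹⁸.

BiI₃(s) ⇌ Bi³⁺(aq) + 3 I⁻(aq)
With I⁻ already at 6.63×10⁻² mol/L and s small, take [I⁻] ≈ 6.63×10⁻² mol/L and [Bi³⁺] = s.
Ksp = [Bi³⁺][I⁻]^3 = s(6.63×10⁻²)^3
s = 1.03×10⁻¹⁸ / (6.63×10⁻²)^3 = 3.53×10⁻¹⁵
s = 3.53×10⁻¹⁵ mol/L

3.53×10⁻¹⁵ M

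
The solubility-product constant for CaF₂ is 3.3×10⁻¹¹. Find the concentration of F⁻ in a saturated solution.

4.0×10⁻⁴ M

CaF₂(s) ⇌ Ca²⁺(aq) + 2 F⁻(aq)
With molar solubility s: [Ca²⁺] = s, [F⁻] = 2s.
Ksp = [Ca²⁺][F⁻]^2 = s · (2s)^2 = 4s^3 = 3.3×10⁻¹¹
s = 2.0×10⁻⁴ M
[F⁻] = 2s = 4.0×10⁻⁴ M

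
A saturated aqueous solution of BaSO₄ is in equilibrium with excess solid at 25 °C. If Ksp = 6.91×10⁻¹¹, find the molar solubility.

8.31×10⁻⁶ M

BaSO₄(s) ⇌ Ba²⁺(aq) + SO₄²⁻(aq)
For each mole of BaSO₄ that dissolves per liter, [Ba²⁺] = s and [SO₄²⁻] = s; let s denote this solubility.
Ksp = [Ba²⁺][SO₄²⁻] = s · s = s^2
s^2 = 6.91×10⁻¹¹
s = (6.91×10⁻¹¹)^(1/2) = 8.31×10⁻⁶ M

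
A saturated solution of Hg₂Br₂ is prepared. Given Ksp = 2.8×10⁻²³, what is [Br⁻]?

3.8×10⁻⁸ M

Hg₂Br₂(s) ⇌ Hg₂²⁺(aq) + 2 Br⁻(aq)
Let s be the molar solubility. Then [Hg₂²⁺] = s and [Br⁻] = 2s.
Ksp = [Hg₂²⁺][Br⁻]^2 = s · (2s)^2 = 4s^3 = 2.8×10⁻²³
s = 1.9×10⁻⁸ M
[Br⁻] = 2s = 3.8×10⁻⁸ M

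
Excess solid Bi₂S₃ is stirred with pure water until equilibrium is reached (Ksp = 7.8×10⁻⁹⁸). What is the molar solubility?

1.5×10⁻²⁰ M

Bi₂S₃(s) ⇌ 2 Bi³⁺(aq) + 3 S²⁻(aq)
If s mol/L of Bi₂S₃ dissolves, [Bi³⁺] = 2s and [S²⁻] = 3s.
Ksp = [Bi³⁺]^2[S²⁻]^3 = (2s)^2 · (3s)^3 = 108s^5
108s^5 = 7.8×10⁻⁹⁸  ⇒  s^5 = 7.2×10⁻¹⁰⁰
s = (7.2×10⁻¹⁰⁰)^(1/5) = 1.5×10⁻²⁰ mol L⁻¹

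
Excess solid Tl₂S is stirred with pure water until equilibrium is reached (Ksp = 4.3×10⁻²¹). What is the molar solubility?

1.0×10⁻⁷ M

Tl₂S(s) ⇌ 2 Tl⁺(aq) + S²⁻(aq)
With molar solubility s: [Tl⁺] = 2s, [S²⁻] = s.
Ksp = [Tl⁺]^2[S²⁻] = (2s)^2 · s = 4s^3
4s^3 = 4.3×10⁻²¹  ⇒  s^3 = 1.1×10⁻²¹
Taking the 3rd root, s = 1.0×10⁻⁷ mol L⁻¹.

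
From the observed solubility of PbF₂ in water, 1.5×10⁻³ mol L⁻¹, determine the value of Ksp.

Ksp = 1.4×10⁻⁸

PbF₂(s) ⇌ Pb²⁺(aq) + 2 F⁻(aq)
Call the molar solubility s, so that [Pb²⁺] = s and [F⁻] = 2s.
Ksp = [Pb²⁺][F⁻]^2 = s · (2s)^2 = 4s^3
Ksp = 4 × (1.5×10⁻³)^3 = 1.4×10⁻⁸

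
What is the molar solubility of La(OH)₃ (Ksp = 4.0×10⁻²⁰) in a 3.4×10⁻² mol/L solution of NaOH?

1.0×10⁻¹⁵ M

La(OH)₃(s) ⇌ La³⁺(aq) + 3 OH⁻(aq)
Let s be the solubility of La(OH)₃ here. The common ion gives [OH⁻] ≈ 3.4×10⁻² mol/L, and [La³⁺] = s.
Ksp = [La³⁺][OH⁻]^3 = s(3.4×10⁻²)^3
s = 4.0×10⁻²⁰ / (3.4×10⁻²)^3 = 1.0×10⁻¹⁵
s = 1.0×10⁻¹⁵ mol/L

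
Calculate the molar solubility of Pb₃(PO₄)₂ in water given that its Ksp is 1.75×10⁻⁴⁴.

Pb₃(PO₄)₂(s) ⇌ 3 Pb²⁺(aq) + 2 PO₄³⁻(aq)
If s mol/L of Pb₃(PO₄)₂ dissolves, [Pb²⁺] = 3s and [PO₄³⁻] = 2s.
Ksp = [Pb²⁺]^3[PO₄³⁻]^2 = (3s)^3 · (2s)^2 = 108s^5
108s^5 = 1.75×10⁻⁴⁴  ⇒  s^5 = 1.62×10⁻⁴⁶
Taking the 5th root, s = 6.95×10⁻¹⁰ mol/L.

6.95×10⁻¹⁰ M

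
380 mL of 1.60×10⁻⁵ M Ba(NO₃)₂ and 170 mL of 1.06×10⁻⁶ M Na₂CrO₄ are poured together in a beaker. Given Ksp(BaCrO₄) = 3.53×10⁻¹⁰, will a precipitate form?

The combined volume is 550 mL.
[Ba²⁺] = (1.60×10⁻⁵)(380)/550 = 1.11×10⁻⁵ M
[CrO₄²⁻] = (1.06×10⁻⁶)(170)/550 = 3.28×10⁻⁷ M
Q = [Ba²⁺][CrO₄²⁻] = 3.62×10⁻¹²
Q = 3.62×10⁻¹² < Ksp = 3.53×10⁻¹⁰, so the solution is unsaturated and no precipitate forms.

No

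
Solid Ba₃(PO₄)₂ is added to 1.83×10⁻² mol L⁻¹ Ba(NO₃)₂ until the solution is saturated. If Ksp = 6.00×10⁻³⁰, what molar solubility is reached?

4.95×10⁻¹³ M

Ba₃(PO₄)₂(s) ⇌ 3 Ba²⁺(aq) + 2 PO₄³⁻(aq)
The solution already contains Ba²⁺ at 1.83×10⁻² mol L⁻¹. Let s be the molar solubility of Ba₃(PO₄)₂.
[Ba²⁺] ≈ 1.83×10⁻² mol L⁻¹ (common ion dominates); [PO₄³⁻] = 2s.
Ksp = [Ba²⁺]^3[PO₄³⁻]^2 = (1.83×10⁻²)^3(2s)^2
(2s)^2 = 6.00×10⁻³⁰ / (1.83×10⁻²)^3 = 9.79×10⁻²⁵
s = 4.95×10⁻¹³ mol L⁻¹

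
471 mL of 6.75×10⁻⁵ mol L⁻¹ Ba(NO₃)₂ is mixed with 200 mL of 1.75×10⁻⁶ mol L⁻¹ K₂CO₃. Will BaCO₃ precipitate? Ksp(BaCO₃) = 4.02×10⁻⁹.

No

Total volume after mixing = 471 + 200 = 671 mL.
[Ba²⁺] = (6.75×10⁻⁵)(471)/671 = 4.74×10⁻⁵ mol L⁻¹
[CO₃²⁻] = (1.75×10⁻⁶)(200)/671 = 5.22×10⁻⁷ mol L⁻¹
Q = [Ba²⁺][CO₃²⁻] = 2.47×10⁻¹¹
Since Q (2.47×10⁻¹¹) is less than Ksp (4.02×10⁻⁹), no BaCO₃ precipitates.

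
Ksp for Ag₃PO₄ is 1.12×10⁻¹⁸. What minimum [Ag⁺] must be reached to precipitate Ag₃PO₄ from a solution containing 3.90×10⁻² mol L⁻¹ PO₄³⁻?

The threshold for precipitation is Q = Ksp.
Ag₃PO₄(s) ⇌ 3 Ag⁺(aq) + PO₄³⁻(aq)
Ksp = [Ag⁺]^3[PO₄³⁻] = [Ag⁺]^3(3.90×10⁻²)
[Ag⁺]^3 = 1.12×10⁻¹⁸ / (3.90×10⁻²) = 2.87×10⁻¹⁷
[Ag⁺] = 3.06×10⁻⁶ mol L⁻¹

3.06×10⁻⁶ M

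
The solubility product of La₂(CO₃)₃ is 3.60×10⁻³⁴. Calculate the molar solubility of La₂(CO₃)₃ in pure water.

8.03×10⁻⁸ M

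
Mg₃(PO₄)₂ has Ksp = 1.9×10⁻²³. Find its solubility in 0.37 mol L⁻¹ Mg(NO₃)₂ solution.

9.7×10⁻¹² M

Mg₃(PO₄)₂(s) ⇌ 3 Mg²⁺(aq) + 2 PO₄³⁻(aq)
The solution already contains Mg²⁺ at 0.37 mol L⁻¹. Let s be the molar solubility of Mg₃(PO₄)₂.
[Mg²⁺] ≈ 0.37 mol L⁻¹ (common ion dominates); [PO₄³⁻] = 2s.
Ksp = [Mg²⁺]^3[PO₄³⁻]^2 = (0.37)^3(2s)^2
(2s)^2 = 1.9×10⁻²³ / (0.37)^3 = 3.8×10⁻²²
s = 9.7×10⁻¹² mol L⁻¹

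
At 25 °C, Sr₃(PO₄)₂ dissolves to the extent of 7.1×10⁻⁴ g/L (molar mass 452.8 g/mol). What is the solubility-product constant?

Ksp = 1.0×10⁻²⁷

Molar solubility s = (7.1×10⁻⁴ g/L) / (452.8 g/mol) = 1.568×10⁻⁶ mol/L
Sr₃(PO₄)₂(s) ⇌ 3 Sr²⁺(aq) + 2 PO₄³⁻(aq)
With molar solubility s: [Sr²⁺] = 3s, [PO₄³⁻] = 2s.
Ksp = [Sr²⁺]^3[PO₄³⁻]^2 = (3s)^3 · (2s)^2 = 108s^5
Ksp = 108 × (1.568×10⁻⁶)^5 = 1.0×10⁻²⁷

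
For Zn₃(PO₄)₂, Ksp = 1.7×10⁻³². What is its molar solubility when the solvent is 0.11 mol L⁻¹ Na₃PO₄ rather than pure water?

3.7×10⁻¹¹ M

Zn₃(PO₄)₂(s) ⇌ 3 Zn²⁺(aq) + 2 PO₄³⁻(aq)
Let s be the solubility of Zn₃(PO₄)₂ here. The common ion gives [PO₄³⁻] ≈ 0.11 mol L⁻¹, and [Zn²⁺] = 3s.
Ksp = [Zn²⁺]^3[PO₄³⁻]^2 = (3s)^3(0.11)^2
(3s)^3 = 1.7×10⁻³² / (0.11)^2 = 1.4×10⁻³⁰
s = 3.7×10⁻¹¹ mol L⁻¹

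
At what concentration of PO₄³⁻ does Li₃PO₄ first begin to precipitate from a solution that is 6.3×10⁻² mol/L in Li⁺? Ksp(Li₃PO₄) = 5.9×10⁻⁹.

2.4×10⁻⁵ M

The threshold for precipitation is Q = Ksp.
Li₃PO₄(s) ⇌ 3 Li⁺(aq) + PO₄³⁻(aq)
Ksp = [Li⁺]^3[PO₄³⁻] = [PO₄³⁻](6.3×10⁻²)^3
[PO₄³⁻] = 5.9×10⁻⁹ / (6.3×10⁻²)^3 = 2.4×10⁻⁵
[PO₄³⁻] = 2.4×10⁻⁵ mol/L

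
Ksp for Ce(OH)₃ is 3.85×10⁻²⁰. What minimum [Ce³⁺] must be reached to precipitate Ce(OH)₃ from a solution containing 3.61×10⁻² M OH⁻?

A salt starts to precipitate once the ion product Q reaches its Ksp.
Ce(OH)₃(s) ⇌ Ce³⁺(aq) + 3 OH⁻(aq)
Ksp = [Ce³⁺][OH⁻]^3 = [Ce³⁺](3.61×10⁻²)^3
[Ce³⁺] = 3.85×10⁻²⁰ / (3.61×10⁻²)^3 = 8.18×10⁻¹⁶
[Ce³⁺] = 8.18×10⁻¹⁶ M

8.18×10⁻¹⁶ M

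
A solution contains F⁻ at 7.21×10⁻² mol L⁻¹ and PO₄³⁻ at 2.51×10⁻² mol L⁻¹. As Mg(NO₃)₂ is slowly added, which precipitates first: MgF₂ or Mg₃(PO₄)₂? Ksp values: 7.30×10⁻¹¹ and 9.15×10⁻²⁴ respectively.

MgF₂

A salt starts to precipitate once the ion product Q reaches its Ksp.
For MgF₂: [Mg²⁺] = (Ksp/[F⁻]^2) = 1.40×10⁻⁸ mol L⁻¹
For Mg₃(PO₄)₂: [Mg²⁺] = (Ksp/[PO₄³⁻]^2)^(1/3) = 2.44×10⁻⁷ mol L⁻¹
MgF₂ requires the lower [Mg²⁺], so it precipitates first.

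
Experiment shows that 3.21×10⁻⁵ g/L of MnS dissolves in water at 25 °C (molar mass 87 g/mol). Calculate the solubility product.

Ksp = 1.36×10⁻¹³

Molar solubility s = (3.21×10⁻⁵ g/L) / (87 g/mol) = 3.6897×10⁻⁷ mol/L
MnS(s) ⇌ Mn²⁺(aq) + S²⁻(aq)
With molar solubility s: [Mn²⁺] = s, [S²⁻] = s.
Ksp = [Mn²⁺][S²⁻] = s · s = s^2
Ksp = (3.6897×10⁻⁷)^2 = 1.36×10⁻¹³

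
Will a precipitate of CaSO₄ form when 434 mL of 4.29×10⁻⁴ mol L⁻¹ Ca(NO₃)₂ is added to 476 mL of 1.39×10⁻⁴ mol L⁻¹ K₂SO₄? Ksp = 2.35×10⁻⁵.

No

After mixing, V = 434 mL + 476 mL = 910 mL.
[Ca²⁺] = (4.29×10⁻⁴)(434)/910 = 2.05×10⁻⁴ mol L⁻¹
[SO₄²⁻] = (1.39×10⁻⁴)(476)/910 = 7.27×10⁻⁵ mol L⁻¹
Q = [Ca²⁺][SO₄²⁻] = 1.49×10⁻⁸
Q < Ksp (1.49×10⁻⁸ vs 2.35×10⁻⁵); the solution remains unsaturated and no precipitate forms.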